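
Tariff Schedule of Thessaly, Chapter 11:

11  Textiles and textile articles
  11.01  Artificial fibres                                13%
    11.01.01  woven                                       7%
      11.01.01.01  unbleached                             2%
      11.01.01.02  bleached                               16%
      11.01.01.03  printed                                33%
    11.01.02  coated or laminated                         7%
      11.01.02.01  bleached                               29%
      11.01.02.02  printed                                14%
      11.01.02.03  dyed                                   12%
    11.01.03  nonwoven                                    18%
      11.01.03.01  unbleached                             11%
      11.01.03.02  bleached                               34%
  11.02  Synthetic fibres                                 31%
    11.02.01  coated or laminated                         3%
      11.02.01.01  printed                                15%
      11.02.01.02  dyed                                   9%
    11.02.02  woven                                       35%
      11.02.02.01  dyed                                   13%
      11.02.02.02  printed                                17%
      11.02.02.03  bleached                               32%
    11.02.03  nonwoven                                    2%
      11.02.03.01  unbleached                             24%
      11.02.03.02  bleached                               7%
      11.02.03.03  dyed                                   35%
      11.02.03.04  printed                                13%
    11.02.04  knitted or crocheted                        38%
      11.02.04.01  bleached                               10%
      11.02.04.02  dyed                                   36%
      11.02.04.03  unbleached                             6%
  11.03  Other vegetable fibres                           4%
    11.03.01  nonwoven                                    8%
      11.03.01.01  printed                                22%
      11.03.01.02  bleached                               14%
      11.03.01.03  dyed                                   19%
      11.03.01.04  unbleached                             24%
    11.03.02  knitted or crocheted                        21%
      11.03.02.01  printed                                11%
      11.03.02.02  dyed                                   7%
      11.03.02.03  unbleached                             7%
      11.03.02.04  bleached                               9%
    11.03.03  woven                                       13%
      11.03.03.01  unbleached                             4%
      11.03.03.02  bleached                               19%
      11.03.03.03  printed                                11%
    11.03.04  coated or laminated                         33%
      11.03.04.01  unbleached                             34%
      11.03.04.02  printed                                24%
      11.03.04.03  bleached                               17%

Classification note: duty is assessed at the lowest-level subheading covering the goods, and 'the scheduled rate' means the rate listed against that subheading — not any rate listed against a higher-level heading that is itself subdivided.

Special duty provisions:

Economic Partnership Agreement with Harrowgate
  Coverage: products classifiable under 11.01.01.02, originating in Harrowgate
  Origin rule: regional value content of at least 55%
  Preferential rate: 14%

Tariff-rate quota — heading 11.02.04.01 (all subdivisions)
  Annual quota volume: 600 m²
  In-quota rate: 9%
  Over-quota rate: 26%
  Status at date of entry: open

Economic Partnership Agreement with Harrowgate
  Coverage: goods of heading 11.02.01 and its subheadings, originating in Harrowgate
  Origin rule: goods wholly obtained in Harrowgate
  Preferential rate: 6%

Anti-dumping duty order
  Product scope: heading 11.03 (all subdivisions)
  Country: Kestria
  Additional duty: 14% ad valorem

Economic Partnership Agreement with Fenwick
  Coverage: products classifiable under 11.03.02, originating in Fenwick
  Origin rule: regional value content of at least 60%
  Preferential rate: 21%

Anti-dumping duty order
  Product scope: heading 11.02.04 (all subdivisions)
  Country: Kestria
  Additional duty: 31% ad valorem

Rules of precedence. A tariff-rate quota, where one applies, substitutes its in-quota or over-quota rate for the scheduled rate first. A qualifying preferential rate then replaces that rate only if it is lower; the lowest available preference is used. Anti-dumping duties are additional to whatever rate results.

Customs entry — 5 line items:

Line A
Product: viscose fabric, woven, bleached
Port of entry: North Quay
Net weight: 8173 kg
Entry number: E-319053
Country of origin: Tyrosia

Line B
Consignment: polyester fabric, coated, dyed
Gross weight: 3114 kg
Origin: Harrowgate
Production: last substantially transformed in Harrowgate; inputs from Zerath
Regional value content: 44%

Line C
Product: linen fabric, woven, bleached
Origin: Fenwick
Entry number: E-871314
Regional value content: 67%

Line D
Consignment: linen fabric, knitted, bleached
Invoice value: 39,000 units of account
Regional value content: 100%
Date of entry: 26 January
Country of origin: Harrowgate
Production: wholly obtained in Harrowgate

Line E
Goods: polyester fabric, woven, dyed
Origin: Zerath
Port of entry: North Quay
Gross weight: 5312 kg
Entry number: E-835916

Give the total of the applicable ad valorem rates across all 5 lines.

66%

Line A: viscose → 11.01; woven → 11.01.01; bleached → 11.01.01.02. Scheduled 16%. No special measure applies. → 16%.
Line B: polyester → 11.02; coated → 11.02.01; dyed → 11.02.01.02. Scheduled 9%. Harrowgate agreement on 11.01.01.02: 11.02.01.02 not covered; Harrowgate agreement on 11.02.01: not wholly obtained. → 9%.
Line C: linen → 11.03; woven → 11.03.03; bleached → 11.03.03.02. Scheduled 19%. Fenwick agreement on 11.03.02: 11.03.03.02 not covered. → 19%.
Line D: linen → 11.03; knitted → 11.03.02; bleached → 11.03.02.04. Scheduled 9%. Harrowgate agreement on 11.01.01.02: 11.03.02.04 not covered; Harrowgate agreement on 11.02.01: 11.03.02.04 not covered. → 9%.
Line E: polyester → 11.02; woven → 11.02.02; dyed → 11.02.02.01. Scheduled 13%. No special measure applies. → 13%.
Sum: 16% + 9% + 19% + 9% + 13% = 66%.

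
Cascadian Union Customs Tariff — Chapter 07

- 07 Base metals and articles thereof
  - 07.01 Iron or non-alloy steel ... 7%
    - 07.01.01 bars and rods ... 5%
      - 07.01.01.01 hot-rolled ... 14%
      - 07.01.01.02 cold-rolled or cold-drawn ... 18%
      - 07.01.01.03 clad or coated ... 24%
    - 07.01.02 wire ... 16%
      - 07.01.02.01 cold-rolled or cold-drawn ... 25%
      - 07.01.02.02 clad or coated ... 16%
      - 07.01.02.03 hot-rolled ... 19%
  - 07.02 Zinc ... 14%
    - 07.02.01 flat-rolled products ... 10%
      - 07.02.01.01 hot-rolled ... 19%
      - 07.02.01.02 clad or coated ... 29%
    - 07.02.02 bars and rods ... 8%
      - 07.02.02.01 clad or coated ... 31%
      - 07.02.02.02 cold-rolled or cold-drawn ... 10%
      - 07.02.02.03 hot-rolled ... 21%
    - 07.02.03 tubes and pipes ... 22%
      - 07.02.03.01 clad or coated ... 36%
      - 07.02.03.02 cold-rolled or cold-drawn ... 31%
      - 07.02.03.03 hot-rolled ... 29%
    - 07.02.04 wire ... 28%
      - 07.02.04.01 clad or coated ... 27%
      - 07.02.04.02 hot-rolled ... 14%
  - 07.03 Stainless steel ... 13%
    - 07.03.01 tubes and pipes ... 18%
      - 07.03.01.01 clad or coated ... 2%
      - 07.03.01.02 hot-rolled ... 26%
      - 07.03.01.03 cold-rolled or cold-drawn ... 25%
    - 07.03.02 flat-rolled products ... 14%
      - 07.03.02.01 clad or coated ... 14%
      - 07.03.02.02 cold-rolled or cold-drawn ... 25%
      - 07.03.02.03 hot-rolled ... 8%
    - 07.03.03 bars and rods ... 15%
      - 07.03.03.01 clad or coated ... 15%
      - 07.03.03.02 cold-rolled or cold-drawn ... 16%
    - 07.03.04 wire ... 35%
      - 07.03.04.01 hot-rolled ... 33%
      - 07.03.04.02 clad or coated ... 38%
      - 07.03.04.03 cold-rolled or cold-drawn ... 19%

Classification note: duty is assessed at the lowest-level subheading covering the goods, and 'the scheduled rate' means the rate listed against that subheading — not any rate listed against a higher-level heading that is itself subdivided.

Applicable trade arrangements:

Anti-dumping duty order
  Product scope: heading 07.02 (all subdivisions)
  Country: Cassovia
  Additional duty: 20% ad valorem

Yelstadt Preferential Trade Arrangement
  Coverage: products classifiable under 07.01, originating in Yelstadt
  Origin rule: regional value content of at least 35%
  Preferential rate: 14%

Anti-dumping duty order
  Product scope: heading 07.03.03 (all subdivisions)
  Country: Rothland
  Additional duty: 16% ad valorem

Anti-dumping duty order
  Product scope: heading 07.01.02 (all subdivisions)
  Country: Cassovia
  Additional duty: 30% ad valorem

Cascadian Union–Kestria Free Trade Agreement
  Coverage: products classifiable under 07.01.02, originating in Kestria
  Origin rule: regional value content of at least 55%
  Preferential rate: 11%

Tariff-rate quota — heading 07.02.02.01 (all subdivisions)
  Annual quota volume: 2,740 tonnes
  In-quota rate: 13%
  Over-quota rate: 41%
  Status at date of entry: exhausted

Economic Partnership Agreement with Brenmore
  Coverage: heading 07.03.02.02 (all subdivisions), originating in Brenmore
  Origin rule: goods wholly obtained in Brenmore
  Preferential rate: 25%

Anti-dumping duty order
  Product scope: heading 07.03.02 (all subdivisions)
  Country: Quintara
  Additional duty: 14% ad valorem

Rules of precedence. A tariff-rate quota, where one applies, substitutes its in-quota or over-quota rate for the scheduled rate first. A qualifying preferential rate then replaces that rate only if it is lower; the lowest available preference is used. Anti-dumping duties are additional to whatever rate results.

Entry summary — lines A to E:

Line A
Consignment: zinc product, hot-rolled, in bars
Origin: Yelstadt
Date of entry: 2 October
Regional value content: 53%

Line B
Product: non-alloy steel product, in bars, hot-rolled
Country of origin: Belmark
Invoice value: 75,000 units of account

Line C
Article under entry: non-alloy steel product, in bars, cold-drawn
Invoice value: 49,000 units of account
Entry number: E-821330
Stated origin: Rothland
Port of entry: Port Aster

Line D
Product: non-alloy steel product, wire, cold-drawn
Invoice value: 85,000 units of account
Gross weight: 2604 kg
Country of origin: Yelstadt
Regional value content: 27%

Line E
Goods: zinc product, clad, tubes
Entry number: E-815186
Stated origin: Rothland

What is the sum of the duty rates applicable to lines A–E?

Line A: zinc → 07.02; in bars → 07.02.02; hot-rolled → 07.02.02.03. Scheduled 21%. Yelstadt agreement on 07.01: 07.02.02.03 not covered. → 21%.
Line B: non-alloy steel → 07.01; in bars → 07.01.01; hot-rolled → 07.01.01.01. Scheduled 14%. No special measure applies. → 14%.
Line C: non-alloy steel → 07.01; in bars → 07.01.01; cold-drawn → 07.01.01.02. Scheduled 18%. No special measure applies. → 18%.
Line D: non-alloy steel → 07.01; wire → 07.01.02; cold-drawn → 07.01.02.01. Scheduled 25%. Yelstadt agreement on 07.01: RVC < 35%. → 25%.
Line E: zinc → 07.02; tubes → 07.02.03; clad → 07.02.03.01. Scheduled 36%. No special measure applies. → 36%.
Sum: 21% + 14% + 18% + 25% + 36% = 114%.

114%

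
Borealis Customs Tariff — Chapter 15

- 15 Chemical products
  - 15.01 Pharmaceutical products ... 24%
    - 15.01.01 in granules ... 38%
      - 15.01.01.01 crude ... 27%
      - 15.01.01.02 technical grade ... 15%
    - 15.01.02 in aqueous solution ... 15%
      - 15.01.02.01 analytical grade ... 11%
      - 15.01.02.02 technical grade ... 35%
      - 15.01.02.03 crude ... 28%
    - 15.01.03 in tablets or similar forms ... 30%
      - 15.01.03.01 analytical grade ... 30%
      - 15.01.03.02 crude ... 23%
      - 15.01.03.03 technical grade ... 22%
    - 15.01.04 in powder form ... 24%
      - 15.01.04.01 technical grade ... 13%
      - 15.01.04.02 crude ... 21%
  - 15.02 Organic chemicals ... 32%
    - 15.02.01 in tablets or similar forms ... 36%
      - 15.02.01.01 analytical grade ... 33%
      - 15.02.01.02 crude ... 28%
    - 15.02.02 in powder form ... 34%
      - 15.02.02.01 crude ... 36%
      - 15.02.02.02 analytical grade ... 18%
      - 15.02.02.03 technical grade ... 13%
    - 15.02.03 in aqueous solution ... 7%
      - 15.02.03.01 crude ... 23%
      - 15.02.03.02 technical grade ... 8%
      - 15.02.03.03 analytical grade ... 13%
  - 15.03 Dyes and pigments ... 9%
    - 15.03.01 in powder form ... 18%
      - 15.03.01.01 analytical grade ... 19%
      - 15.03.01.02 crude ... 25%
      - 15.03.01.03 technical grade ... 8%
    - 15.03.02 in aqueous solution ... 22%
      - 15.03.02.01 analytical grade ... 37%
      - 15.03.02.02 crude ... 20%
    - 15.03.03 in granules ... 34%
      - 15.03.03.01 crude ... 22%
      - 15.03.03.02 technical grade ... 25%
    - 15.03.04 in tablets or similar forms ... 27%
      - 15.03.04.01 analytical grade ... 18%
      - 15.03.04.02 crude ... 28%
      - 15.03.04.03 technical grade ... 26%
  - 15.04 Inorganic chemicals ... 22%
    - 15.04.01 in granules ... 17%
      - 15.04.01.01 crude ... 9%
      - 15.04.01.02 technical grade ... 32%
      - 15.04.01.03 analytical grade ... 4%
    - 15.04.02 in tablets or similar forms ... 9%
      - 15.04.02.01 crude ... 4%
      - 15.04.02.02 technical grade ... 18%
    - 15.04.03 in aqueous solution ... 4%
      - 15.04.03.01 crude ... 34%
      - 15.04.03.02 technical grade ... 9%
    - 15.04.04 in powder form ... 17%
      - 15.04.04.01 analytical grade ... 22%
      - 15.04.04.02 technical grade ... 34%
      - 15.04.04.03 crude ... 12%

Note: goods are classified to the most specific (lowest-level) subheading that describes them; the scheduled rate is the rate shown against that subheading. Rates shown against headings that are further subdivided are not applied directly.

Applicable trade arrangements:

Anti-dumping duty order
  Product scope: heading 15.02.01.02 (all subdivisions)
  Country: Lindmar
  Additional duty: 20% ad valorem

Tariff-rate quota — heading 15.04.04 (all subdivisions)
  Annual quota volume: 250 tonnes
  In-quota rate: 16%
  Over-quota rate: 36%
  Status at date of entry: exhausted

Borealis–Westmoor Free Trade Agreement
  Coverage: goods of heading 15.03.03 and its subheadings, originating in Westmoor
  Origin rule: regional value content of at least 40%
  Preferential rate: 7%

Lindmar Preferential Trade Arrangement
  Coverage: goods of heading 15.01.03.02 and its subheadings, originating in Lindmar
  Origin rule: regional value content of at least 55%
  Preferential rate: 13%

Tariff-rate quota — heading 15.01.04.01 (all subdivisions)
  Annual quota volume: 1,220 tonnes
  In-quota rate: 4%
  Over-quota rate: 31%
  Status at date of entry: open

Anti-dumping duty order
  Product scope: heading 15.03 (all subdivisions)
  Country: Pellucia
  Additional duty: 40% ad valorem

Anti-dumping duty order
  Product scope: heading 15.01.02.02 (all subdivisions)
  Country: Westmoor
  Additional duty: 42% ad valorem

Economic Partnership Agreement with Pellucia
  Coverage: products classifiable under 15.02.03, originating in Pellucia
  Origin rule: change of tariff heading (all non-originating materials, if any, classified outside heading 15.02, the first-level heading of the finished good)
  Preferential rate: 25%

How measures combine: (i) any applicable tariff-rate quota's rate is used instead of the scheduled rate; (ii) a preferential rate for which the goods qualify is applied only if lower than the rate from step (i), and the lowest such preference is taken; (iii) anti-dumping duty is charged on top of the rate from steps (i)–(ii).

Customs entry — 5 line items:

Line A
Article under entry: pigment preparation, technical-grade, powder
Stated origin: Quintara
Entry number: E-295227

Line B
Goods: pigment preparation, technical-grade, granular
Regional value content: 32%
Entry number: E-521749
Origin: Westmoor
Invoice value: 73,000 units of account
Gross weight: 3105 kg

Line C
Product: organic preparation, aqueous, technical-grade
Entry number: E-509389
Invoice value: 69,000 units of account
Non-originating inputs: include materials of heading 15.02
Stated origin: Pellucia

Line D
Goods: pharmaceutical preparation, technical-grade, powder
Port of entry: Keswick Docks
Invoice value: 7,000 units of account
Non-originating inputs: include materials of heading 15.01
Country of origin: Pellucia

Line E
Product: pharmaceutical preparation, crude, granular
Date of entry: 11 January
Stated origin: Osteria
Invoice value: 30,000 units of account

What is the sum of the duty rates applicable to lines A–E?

72%

Line A: pigment → 15.03; powder → 15.03.01; technical-grade → 15.03.01.03. Scheduled 8%. No special measure applies. → 8%.
Line B: pigment → 15.03; granular → 15.03.03; technical-grade → 15.03.03.02. Scheduled 25%. Westmoor agreement on 15.03.03: RVC < 40%. → 25%.
Line C: organic → 15.02; aqueous → 15.02.03; technical-grade → 15.02.03.02. Scheduled 8%. Pellucia agreement on 15.02.03: CTH not met. → 8%.
Line D: pharmaceutical → 15.01; powder → 15.01.04; technical-grade → 15.01.04.01. Scheduled 13%. quota on 15.01.04.01 open → in-quota 4%; Pellucia agreement on 15.02.03: 15.01.04.01 not covered. → 4%.
Line E: pharmaceutical → 15.01; granular → 15.01.01; crude → 15.01.01.01. Scheduled 27%. No special measure applies. → 27%.
Sum: 8% + 25% + 8% + 4% + 27% = 72%.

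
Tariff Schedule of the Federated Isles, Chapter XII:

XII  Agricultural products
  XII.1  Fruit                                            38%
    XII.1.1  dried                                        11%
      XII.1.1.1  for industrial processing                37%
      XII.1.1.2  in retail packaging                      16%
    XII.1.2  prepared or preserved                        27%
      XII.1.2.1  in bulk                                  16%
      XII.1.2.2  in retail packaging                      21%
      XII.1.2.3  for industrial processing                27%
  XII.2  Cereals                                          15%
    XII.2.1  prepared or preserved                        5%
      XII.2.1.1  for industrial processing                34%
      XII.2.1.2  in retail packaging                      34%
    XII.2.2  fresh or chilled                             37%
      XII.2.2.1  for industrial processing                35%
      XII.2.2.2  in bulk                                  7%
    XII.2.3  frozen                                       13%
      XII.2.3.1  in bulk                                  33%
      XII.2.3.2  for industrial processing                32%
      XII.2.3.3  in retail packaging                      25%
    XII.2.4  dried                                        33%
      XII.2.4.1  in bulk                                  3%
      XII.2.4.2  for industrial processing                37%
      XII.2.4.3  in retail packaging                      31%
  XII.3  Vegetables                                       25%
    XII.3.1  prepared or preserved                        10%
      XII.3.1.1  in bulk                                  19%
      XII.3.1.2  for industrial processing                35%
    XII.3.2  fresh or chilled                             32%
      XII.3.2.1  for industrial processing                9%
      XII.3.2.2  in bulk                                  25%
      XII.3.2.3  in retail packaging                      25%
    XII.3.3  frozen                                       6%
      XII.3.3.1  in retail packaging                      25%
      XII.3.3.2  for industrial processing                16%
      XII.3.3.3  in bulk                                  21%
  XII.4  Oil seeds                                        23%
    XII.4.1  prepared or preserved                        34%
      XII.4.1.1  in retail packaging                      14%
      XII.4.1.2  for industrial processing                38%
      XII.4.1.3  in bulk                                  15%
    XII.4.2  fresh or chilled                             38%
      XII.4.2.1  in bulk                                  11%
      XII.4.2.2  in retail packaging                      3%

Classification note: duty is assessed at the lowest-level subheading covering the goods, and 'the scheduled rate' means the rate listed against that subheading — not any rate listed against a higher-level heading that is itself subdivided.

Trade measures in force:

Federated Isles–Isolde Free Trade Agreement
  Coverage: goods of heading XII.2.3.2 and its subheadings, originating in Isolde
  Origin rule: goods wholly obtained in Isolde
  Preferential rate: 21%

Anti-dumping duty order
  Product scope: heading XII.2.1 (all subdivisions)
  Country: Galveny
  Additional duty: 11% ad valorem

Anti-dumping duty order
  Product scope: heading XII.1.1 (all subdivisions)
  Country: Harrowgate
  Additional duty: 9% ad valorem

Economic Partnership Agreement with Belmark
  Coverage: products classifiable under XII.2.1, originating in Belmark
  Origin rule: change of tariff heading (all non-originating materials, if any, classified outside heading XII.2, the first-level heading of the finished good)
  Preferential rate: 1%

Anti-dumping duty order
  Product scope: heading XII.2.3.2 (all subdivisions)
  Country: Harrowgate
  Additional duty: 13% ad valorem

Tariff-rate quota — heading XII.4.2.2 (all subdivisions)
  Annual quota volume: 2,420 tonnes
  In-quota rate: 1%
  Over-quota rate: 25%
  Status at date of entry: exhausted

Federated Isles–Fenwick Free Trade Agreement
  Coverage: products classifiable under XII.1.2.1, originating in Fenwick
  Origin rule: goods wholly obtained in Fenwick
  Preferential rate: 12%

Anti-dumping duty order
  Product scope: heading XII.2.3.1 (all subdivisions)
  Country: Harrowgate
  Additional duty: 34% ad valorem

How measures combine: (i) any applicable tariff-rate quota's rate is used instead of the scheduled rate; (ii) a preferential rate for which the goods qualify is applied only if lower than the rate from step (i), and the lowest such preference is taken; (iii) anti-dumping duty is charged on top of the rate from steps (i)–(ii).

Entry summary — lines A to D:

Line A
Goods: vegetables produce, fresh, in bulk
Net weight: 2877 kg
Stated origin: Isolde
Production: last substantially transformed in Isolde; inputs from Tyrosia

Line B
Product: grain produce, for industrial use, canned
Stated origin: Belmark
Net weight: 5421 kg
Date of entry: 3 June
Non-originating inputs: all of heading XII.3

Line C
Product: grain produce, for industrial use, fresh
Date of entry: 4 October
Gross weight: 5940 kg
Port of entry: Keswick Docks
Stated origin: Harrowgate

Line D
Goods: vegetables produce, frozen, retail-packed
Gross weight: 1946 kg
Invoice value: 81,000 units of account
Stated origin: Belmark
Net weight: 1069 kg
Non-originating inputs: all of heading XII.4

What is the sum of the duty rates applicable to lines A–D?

Line A: vegetables → XII.3; fresh → XII.3.2; in bulk → XII.3.2.2. Scheduled 25%. Isolde agreement on XII.2.3.2: XII.3.2.2 not covered. → 25%.
Line B: grain → XII.2; canned → XII.2.1; for industrial use → XII.2.1.1. Scheduled 34%. Belmark agreement on XII.2.1: CTH met → 1% available; preferential 1%. → 1%.
Line C: grain → XII.2; fresh → XII.2.2; for industrial use → XII.2.2.1. Scheduled 35%. No special measure applies. → 35%.
Line D: vegetables → XII.3; frozen → XII.3.3; retail-packed → XII.3.3.1. Scheduled 25%. Belmark agreement on XII.2.1: XII.3.3.1 not covered. → 25%.
Sum: 25% + 1% + 35% + 25% = 86%.

86%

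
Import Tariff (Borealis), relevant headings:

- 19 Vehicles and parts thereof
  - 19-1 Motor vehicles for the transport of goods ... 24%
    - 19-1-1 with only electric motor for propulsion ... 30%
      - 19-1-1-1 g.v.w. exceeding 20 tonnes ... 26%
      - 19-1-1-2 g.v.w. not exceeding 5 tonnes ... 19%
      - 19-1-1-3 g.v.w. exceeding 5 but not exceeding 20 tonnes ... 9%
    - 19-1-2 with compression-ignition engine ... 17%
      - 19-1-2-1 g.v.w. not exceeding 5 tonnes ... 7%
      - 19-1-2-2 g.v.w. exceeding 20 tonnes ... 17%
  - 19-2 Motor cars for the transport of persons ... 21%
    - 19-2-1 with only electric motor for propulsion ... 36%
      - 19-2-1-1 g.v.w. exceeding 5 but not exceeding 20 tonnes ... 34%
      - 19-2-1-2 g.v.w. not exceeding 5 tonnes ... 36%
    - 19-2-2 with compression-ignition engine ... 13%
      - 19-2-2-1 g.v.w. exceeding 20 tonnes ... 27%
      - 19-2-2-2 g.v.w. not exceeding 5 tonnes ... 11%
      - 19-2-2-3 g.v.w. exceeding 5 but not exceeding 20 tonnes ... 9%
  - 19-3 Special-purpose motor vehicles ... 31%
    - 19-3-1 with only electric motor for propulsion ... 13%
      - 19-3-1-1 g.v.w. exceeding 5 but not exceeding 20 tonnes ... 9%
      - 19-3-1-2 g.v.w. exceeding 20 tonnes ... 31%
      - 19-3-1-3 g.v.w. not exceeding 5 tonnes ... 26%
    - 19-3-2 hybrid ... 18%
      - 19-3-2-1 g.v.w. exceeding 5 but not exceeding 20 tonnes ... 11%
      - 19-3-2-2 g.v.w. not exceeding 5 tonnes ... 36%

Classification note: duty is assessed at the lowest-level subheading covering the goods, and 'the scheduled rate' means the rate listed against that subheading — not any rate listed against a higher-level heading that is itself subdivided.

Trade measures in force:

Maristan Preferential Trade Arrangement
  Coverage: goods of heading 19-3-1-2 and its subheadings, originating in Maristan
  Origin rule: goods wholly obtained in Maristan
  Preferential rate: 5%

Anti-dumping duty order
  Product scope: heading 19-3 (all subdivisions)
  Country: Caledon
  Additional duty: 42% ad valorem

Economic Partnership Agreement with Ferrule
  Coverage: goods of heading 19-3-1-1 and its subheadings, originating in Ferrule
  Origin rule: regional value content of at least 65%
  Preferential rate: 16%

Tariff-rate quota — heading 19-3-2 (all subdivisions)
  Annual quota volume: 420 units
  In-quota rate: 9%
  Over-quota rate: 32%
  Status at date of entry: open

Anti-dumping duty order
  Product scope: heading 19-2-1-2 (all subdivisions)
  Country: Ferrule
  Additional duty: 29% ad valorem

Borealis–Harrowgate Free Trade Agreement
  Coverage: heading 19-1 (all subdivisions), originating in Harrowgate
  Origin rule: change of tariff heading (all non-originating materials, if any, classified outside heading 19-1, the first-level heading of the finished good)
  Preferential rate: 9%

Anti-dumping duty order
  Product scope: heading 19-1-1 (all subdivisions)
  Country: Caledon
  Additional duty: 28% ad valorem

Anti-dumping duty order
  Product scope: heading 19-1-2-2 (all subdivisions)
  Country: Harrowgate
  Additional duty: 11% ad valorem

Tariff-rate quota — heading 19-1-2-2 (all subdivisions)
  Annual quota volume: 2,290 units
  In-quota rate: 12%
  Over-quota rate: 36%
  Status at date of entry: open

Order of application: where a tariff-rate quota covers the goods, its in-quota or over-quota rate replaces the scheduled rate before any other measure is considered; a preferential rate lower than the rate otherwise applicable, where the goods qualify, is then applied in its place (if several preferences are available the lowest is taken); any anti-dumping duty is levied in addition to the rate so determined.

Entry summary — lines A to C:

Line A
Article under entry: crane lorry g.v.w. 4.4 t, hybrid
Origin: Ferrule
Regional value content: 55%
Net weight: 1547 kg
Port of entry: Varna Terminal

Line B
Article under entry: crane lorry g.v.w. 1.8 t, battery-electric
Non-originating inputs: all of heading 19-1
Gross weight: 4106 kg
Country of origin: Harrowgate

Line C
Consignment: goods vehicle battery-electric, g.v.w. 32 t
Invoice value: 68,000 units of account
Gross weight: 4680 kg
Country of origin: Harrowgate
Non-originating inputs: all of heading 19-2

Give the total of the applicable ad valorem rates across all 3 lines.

Line A: crane lorry → 19-3; hybrid → 19-3-2; g.v.w. 4.4 t → 19-3-2-2. Scheduled 36%. quota on 19-3-2 open → in-quota 9%; Ferrule agreement on 19-3-1-1: 19-3-2-2 not covered. → 9%.
Line B: crane lorry → 19-3; battery-electric → 19-3-1; g.v.w. 1.8 t → 19-3-1-3. Scheduled 26%. Harrowgate agreement on 19-1: 19-3-1-3 not covered. → 26%.
Line C: goods vehicle → 19-1; battery-electric → 19-1-1; g.v.w. 32 t → 19-1-1-1. Scheduled 26%. Harrowgate agreement on 19-1: CTH met → 9% available; preferential 9%. → 9%.
Sum: 9% + 26% + 9% = 44%.

44%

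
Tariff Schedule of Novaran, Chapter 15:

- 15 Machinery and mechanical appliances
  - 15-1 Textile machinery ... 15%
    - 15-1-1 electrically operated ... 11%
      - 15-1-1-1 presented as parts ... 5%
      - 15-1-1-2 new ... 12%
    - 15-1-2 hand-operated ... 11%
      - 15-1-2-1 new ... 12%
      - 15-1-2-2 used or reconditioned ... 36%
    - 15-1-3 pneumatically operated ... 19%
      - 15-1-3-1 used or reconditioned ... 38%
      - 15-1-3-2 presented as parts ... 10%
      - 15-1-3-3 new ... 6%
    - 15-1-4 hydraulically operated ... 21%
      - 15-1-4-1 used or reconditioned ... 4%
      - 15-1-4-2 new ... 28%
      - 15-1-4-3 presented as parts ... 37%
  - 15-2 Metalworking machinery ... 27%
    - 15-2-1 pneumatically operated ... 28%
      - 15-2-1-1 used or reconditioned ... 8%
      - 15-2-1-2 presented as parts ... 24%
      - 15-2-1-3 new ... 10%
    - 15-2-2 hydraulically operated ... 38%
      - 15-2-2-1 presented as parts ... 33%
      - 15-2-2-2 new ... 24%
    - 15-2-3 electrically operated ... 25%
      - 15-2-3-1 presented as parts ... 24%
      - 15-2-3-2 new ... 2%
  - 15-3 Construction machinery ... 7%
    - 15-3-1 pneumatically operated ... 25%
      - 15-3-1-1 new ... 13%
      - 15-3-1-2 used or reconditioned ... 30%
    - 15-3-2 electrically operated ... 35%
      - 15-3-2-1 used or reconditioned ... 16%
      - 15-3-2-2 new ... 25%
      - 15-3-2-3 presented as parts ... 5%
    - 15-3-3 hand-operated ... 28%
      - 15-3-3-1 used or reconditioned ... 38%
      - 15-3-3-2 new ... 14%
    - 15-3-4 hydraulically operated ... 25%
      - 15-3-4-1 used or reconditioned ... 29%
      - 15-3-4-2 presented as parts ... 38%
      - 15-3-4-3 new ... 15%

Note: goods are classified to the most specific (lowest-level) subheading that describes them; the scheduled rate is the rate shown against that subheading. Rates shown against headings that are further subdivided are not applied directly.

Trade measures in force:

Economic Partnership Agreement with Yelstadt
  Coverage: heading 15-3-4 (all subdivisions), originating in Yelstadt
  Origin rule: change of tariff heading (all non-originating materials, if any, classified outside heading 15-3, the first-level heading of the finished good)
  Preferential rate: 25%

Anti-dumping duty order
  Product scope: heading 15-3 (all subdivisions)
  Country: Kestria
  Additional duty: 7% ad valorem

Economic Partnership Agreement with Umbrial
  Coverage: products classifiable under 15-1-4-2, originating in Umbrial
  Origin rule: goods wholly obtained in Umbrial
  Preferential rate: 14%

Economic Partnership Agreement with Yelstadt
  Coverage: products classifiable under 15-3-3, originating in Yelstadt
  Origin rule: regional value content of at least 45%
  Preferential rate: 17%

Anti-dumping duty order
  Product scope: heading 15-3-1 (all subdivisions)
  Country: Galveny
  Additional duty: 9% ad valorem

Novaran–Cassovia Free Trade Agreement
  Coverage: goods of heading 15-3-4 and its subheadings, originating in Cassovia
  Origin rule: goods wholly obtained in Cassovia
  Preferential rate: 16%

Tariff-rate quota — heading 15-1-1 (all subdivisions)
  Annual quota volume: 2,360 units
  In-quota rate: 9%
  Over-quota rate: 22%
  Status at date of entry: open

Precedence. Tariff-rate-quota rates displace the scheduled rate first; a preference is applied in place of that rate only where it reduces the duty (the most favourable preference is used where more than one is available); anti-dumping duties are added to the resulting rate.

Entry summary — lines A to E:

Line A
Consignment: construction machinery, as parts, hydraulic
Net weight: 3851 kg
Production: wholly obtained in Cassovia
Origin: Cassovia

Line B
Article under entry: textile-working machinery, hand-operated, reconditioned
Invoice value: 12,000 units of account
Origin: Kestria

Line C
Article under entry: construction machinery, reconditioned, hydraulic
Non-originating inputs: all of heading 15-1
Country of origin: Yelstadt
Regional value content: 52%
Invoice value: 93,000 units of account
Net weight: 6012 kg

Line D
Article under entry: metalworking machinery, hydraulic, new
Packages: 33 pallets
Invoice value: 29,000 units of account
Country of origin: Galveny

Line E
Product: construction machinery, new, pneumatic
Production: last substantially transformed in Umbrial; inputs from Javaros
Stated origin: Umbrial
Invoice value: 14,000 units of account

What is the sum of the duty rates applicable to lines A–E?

114%

Line A: construction → 15-3; hydraulic → 15-3-4; as parts → 15-3-4-2. Scheduled 38%. Cassovia agreement on 15-3-4: wholly obtained → 16% available; preferential 16%. → 16%.
Line B: textile-working → 15-1; hand-operated → 15-1-2; reconditioned → 15-1-2-2. Scheduled 36%. No special measure applies. → 36%.
Line C: construction → 15-3; hydraulic → 15-3-4; reconditioned → 15-3-4-1. Scheduled 29%. Yelstadt agreement on 15-3-4: CTH met → 25% available; Yelstadt agreement on 15-3-3: 15-3-4-1 not covered; preferential 25%. → 25%.
Line D: metalworking → 15-2; hydraulic → 15-2-2; new → 15-2-2-2. Scheduled 24%. No special measure applies. → 24%.
Line E: construction → 15-3; pneumatic → 15-3-1; new → 15-3-1-1. Scheduled 13%. Umbrial agreement on 15-1-4-2: 15-3-1-1 not covered. → 13%.
Sum: 16% + 36% + 25% + 24% + 13% = 114%.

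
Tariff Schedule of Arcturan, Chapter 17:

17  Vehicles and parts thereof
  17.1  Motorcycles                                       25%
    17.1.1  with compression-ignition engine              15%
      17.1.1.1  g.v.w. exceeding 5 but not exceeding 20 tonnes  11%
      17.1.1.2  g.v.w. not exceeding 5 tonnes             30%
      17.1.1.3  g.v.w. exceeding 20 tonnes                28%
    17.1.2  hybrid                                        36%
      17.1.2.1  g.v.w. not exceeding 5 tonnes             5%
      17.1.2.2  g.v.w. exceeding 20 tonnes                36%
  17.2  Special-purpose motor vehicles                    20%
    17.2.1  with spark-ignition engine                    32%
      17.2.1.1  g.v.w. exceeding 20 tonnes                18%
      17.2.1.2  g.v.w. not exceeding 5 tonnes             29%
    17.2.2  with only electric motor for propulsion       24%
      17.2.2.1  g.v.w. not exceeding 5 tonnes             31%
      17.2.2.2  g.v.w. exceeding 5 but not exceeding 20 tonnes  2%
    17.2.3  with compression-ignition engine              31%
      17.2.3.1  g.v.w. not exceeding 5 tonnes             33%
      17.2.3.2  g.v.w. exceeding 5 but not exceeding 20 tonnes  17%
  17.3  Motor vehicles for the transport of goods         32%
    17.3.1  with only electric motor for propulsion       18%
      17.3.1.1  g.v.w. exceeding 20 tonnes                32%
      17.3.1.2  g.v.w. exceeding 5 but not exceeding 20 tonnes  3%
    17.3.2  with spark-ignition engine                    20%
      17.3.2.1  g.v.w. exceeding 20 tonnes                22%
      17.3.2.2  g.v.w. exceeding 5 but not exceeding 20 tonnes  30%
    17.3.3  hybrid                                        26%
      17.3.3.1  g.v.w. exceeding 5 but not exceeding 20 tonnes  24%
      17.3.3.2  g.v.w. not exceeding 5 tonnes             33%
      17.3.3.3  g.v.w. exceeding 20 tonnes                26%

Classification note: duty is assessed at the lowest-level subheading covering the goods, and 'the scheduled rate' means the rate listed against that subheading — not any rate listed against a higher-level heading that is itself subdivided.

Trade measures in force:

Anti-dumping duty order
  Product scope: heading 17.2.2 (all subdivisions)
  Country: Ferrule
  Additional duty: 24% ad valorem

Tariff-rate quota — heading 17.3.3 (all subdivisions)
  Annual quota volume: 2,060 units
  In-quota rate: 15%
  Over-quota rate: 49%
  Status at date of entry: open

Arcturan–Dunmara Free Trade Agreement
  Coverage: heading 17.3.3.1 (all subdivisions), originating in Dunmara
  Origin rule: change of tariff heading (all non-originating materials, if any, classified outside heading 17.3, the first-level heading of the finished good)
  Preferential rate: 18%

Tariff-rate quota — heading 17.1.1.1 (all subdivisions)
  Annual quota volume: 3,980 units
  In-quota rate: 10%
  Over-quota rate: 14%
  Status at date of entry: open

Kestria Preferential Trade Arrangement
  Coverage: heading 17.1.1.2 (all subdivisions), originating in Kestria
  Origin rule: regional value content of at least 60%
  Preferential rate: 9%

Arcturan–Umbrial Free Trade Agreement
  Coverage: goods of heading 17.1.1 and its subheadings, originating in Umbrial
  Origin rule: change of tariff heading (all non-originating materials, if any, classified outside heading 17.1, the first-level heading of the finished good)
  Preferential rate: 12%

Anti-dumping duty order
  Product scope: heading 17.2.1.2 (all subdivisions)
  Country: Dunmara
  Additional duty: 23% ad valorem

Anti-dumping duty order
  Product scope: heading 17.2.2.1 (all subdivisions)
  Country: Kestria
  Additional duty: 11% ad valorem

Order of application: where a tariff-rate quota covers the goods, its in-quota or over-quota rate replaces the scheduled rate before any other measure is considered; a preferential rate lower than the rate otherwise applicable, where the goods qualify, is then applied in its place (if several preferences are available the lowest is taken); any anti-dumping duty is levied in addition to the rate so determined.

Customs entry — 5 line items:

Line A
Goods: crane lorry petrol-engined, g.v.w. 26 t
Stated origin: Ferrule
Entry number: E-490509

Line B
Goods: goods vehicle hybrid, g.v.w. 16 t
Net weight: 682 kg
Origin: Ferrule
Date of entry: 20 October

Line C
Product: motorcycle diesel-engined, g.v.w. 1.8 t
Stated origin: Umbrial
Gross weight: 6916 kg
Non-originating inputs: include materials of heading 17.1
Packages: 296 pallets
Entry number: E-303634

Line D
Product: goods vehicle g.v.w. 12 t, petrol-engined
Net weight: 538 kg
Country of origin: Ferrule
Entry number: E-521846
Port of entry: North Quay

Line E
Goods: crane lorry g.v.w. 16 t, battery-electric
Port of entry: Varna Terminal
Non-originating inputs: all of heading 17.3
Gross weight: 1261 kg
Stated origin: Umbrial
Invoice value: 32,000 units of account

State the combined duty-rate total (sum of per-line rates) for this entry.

95%

Line A: crane lorry → 17.2; petrol-engined → 17.2.1; g.v.w. 26 t → 17.2.1.1. Scheduled 18%. No special measure applies. → 18%.
Line B: goods vehicle → 17.3; hybrid → 17.3.3; g.v.w. 16 t → 17.3.3.1. Scheduled 24%. quota on 17.3.3 open → in-quota 15%. → 15%.
Line C: motorcycle → 17.1; diesel-engined → 17.1.1; g.v.w. 1.8 t → 17.1.1.2. Scheduled 30%. Umbrial agreement on 17.1.1: CTH not met. → 30%.
Line D: goods vehicle → 17.3; petrol-engined → 17.3.2; g.v.w. 12 t → 17.3.2.2. Scheduled 30%. No special measure applies. → 30%.
Line E: crane lorry → 17.2; battery-electric → 17.2.2; g.v.w. 16 t → 17.2.2.2. Scheduled 2%. Umbrial agreement on 17.1.1: 17.2.2.2 not covered. → 2%.
Sum: 18% + 15% + 30% + 30% + 2% = 95%.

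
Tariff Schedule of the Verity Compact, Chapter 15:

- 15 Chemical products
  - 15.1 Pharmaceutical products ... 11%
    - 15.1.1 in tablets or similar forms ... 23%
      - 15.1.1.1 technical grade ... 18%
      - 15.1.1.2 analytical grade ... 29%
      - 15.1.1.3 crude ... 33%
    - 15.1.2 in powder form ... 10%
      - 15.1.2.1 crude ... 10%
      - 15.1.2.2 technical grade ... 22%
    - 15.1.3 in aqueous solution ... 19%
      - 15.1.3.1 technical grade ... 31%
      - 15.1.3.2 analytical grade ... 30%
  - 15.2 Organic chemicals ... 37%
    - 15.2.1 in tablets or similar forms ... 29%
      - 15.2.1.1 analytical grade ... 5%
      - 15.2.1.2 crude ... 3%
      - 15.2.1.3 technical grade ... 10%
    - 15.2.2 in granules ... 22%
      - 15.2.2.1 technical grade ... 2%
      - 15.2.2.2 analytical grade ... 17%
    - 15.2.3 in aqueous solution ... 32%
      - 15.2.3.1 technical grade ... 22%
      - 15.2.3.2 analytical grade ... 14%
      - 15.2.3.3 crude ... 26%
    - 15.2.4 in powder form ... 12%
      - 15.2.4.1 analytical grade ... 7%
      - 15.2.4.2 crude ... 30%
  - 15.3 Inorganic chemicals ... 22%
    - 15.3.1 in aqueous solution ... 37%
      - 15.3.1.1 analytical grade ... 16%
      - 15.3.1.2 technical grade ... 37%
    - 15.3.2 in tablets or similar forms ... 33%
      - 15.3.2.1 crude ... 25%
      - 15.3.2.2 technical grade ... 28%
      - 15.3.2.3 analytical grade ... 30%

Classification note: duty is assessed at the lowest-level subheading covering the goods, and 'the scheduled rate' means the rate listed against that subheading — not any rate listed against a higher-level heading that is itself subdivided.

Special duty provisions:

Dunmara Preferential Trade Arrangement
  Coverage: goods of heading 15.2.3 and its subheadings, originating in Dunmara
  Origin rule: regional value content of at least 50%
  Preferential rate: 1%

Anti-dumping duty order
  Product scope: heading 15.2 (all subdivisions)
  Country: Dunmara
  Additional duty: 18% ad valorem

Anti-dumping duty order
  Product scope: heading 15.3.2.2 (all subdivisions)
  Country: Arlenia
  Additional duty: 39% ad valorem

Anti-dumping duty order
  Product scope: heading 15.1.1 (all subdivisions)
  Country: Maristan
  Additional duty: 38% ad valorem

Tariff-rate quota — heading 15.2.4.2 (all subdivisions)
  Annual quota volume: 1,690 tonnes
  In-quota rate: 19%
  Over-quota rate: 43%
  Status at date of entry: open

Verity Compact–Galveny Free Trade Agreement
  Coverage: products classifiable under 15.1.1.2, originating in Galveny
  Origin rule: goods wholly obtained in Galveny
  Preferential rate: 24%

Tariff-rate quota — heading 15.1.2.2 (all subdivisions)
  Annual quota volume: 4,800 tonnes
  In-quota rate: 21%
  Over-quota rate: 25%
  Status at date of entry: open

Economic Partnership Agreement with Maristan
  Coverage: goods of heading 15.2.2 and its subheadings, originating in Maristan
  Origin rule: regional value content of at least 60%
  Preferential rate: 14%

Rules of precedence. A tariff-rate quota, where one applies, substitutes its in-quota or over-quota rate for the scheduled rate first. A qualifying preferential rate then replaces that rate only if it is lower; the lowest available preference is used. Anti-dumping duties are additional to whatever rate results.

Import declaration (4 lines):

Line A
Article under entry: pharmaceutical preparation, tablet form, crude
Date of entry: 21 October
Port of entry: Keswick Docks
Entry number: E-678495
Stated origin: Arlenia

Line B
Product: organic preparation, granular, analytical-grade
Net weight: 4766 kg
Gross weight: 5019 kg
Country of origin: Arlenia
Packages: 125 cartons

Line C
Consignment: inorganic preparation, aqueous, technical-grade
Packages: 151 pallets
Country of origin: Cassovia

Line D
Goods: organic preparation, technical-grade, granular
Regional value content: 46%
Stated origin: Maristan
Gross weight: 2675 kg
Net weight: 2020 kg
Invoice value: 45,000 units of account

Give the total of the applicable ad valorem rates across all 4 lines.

89%

Line A: pharmaceutical → 15.1; tablet form → 15.1.1; crude → 15.1.1.3. Scheduled 33%. No special measure applies. → 33%.
Line B: organic → 15.2; granular → 15.2.2; analytical-grade → 15.2.2.2. Scheduled 17%. No special measure applies. → 17%.
Line C: inorganic → 15.3; aqueous → 15.3.1; technical-grade → 15.3.1.2. Scheduled 37%. No special measure applies. → 37%.
Line D: organic → 15.2; granular → 15.2.2; technical-grade → 15.2.2.1. Scheduled 2%. Maristan agreement on 15.2.2: RVC < 60%. → 2%.
Sum: 33% + 17% + 37% + 2% = 89%.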